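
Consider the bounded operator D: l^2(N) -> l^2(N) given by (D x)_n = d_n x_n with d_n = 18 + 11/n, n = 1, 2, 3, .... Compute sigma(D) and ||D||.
sigma(D) = {18 + 11/n : n ≥ 1} ∪ {18}; ||D|| = 29

A bounded diagonal operator on l^2 with diagonal entries d_n has spectrum equal to the closure of {d_n : n ≥ 1}: every d_n is an eigenvalue (with eigenvector e_n), so {d_n} ⊂ sigma(D); the spectrum is closed, so its closure is too; and for lambda not in the closure, (D - lambda I) has bounded inverse (the diagonal entries 1/(d_n - lambda) are bounded). For our sequence d_n = 18 + 11/n, n = 1, 2, 3, ...:
  - {d_n} = {18 + 11/n : n ≥ 1}; the only limit point is 18
  - closure = {18 + 11/n : n ≥ 1} ∪ {18}
For the norm: a diagonal operator has ||D|| = sup_n |d_n|. Here d_n = 18 + 11/n is positive and decreasing, so sup_n |d_n| = d_1 = 18 + 11 = 29. So ||D|| = 29.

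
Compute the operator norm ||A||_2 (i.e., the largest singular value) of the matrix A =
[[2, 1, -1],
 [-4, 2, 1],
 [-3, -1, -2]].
||A||_2 ≈ 5.4214 (= sqrt(largest eigenvalue of A^T A))

||A||_2 = sigma_max(A) = sqrt(lambda_max(A^T A)). Form the symmetric matrix M = A^T A =
[[29, -3, 0],
 [-3, 6, 3],
 [0, 3, 6]].
Its characteristic polynomial (trace, sum of principal 2x2 minors, determinant of M give the coefficients) is
  p(λ) = det(λ I - M) = λ^3 - 41λ^2 + 366λ - 729.
No integer candidate from the rational root theorem (±divisors of 729) is a root, so the roots are irrational. The cubic discriminant is Δ = 10654641 > 0, so there are three distinct real roots. p(2) = -153 and p(3) = 27 have opposite signs, so a root lies in (2, 3); Newton's method refines it to λ ≈ 2.8232. p(8) = 87 and p(9) = -27 have opposite signs, so a root lies in (8, 9); Newton's method refines it to λ ≈ 8.7856. p(29) = -207 and p(30) = 351 have opposite signs, so a root lies in (29, 30); Newton's method refines it to λ ≈ 29.3912. Check (Vieta): the three roots sum to 41, matching tr M = 41.
So the eigenvalues of A^T A are ≈ 2.8232, 8.7856, 29.3912 (all ≥ 0, as they must be for A^T A). The largest is λ_max ≈ 29.3912, hence ||A||_2 = sqrt(λ_max) ≈ 5.4214.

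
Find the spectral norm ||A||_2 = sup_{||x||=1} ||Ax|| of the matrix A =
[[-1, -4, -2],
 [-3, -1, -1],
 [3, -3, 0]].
||A||_2 ≈ 5.4159 (= sqrt(largest eigenvalue of A^T A))

||A||_2 = sigma_max(A) = sqrt(lambda_max(A^T A)). Form the symmetric matrix M = A^T A =
[[19, -2, 5],
 [-2, 26, 9],
 [5, 9, 5]].
Its characteristic polynomial (trace, sum of principal 2x2 minors, determinant of M give the coefficients) is
  p(λ) = det(λ I - M) = λ^3 - 50λ^2 + 609λ - 81.
No integer candidate from the rational root theorem (±divisors of 81) is a root, so the roots are irrational. The cubic discriminant is Δ = 27455337 > 0, so there are three distinct real roots. p(0) = -81 and p(1) = 479 have opposite signs, so a root lies in (0, 1); Newton's method refines it to λ ≈ 0.1345. p(20) = 99 and p(21) = -81 have opposite signs, so a root lies in (20, 21); Newton's method refines it to λ ≈ 20.5341. p(29) = -81 and p(30) = 189 have opposite signs, so a root lies in (29, 30); Newton's method refines it to λ ≈ 29.3315. Check (Vieta): the three roots sum to 50, matching tr M = 50.
So the eigenvalues of A^T A are ≈ 0.1345, 20.5341, 29.3315 (all ≥ 0, as they must be for A^T A). The largest is λ_max ≈ 29.3315, hence ||A||_2 = sqrt(λ_max) ≈ 5.4159.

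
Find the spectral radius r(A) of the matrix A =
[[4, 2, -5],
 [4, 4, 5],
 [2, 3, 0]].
r(A) = (3 + sqrt(57))/2 ≈ 5.2749

The eigenvalues of A are the roots of its characteristic polynomial. With M = A (coefficients from the trace, the sum of principal 2x2 minors, and det A):
  p(λ) = det(λ I - M) = λ^3 - 8λ^2 + 3λ + 60.
By the rational root theorem any rational root is an integer divisor of 60. Testing λ = 5: p(5) = 125 - 200 + 15 + 60 = 0, so λ = 5 is a root. Dividing out (λ - 5) leaves p(λ) = (λ - 5)(λ^2 - 3λ - 12). For λ^2 - 3λ - 12 the discriminant is 57. It is nonnegative but not a perfect square, so the roots are real and irrational: λ = (3 ± sqrt(57))/2 ≈ 5.2749, -2.2749.
Thus the eigenvalues (to 4 decimals) are 5.2749 (modulus 5.2749); -2.2749 (modulus 2.2749); 5 (modulus 5). The spectral radius is the largest modulus: r(A) = (3 + sqrt(57))/2 ≈ 5.2749. (Cross-check: r(A) ≤ ||A||_2 ≈ 8.1049; equality holds whenever A is normal, though it can also hold for some non-normal A.)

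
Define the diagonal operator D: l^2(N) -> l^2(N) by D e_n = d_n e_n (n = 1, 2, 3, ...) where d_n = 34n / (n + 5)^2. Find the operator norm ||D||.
||D|| = 17/10 (attained at n = 5)

For D diagonal, ||D|| = sup_n |d_n|. Treat f(x) = 34x / (x + 5)^2 for real x > 0. By the quotient rule, f'(x) = 34(5 - x)/(x + 5)^3, which is positive for x < 5 and negative for x > 5. So f has a unique maximum at x = 5, and since 5 is a positive integer, the supremum over n ≥ 1 is attained at n = 5: d_5 = 34·5/(5 + 5)^2 = 34·5/100 = 17/10. Hence ||D|| = 17/10.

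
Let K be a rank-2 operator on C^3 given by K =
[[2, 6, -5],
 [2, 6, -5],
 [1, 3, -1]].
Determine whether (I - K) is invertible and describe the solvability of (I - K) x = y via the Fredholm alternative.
(I - K) is invertible (det(I - K) = 6 ≠ 0), so for every y in C^3 the equation (I - K) x = y has a unique solution.

K has rank 2 and factors as K = U V^T = u1 v1^T + u2 v2^T with u1 = (3, 3, 0), v1 = (0, 0, -1), u2 = (2, 2, 1), v2 = (1, 3, -1) (multiplying out reproduces the displayed K). The nonzero eigenvalues of U V^T coincide with those of the 2 x 2 matrix G = V^T U = [[v1·u1, v1·u2], [v2·u1, v2·u2]] = [[0, -1], [12, 7]], and by the Sylvester determinant identity det(I_3 - U V^T) = det(I_2 - V^T U) = det([[1, 1], [-12, -6]]) = (1)(-6) - (1)(-12) = 6. (Direct check: I - K =
[[-1, -6, 5],
 [-2, -5, 5],
 [-1, -3, 2]]
has determinant 6.) The finite-dimensional Fredholm alternative says: either (I - K) is invertible, or ker(I - K) ≠ {0} and then range(I - K) = ker((I - K)^*)^⊥, with dim ker(I - K) = dim ker((I - K)^*). Since det(I - K) ≠ 0, 1 is not an eigenvalue of K and ker(I - K) = {0}, so we are in the first case: for every y there is a unique x = (I - K)^(-1) y. (Explicitly, by the Woodbury identity, (I - U V^T)^(-1) = I + U (I_2 - G)^(-1) V^T.)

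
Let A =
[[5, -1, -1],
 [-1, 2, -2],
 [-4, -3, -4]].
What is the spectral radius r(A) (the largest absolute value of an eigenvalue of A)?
r(A) ≈ 5.4601

The eigenvalues of A are the roots of its characteristic polynomial. With M = A (coefficients from the trace, the sum of principal 2x2 minors, and det A):
  p(λ) = det(λ I - M) = λ^3 - 3λ^2 - 29λ + 85.
No integer candidate from the rational root theorem (±divisors of 85) is a root, so the roots are irrational. The cubic discriminant is Δ = 52340 > 0, so there are three distinct real roots. p(-6) = -65 and p(-5) = 30 have opposite signs, so a root lies in (-6, -5); Newton's method refines it to λ ≈ -5.3629. p(2) = 23 and p(3) = -2 have opposite signs, so a root lies in (2, 3); Newton's method refines it to λ ≈ 2.9028. p(5) = -10 and p(6) = 19 have opposite signs, so a root lies in (5, 6); Newton's method refines it to λ ≈ 5.4601. Check (Vieta): the three roots sum to 3, matching tr M = 3.
Thus the eigenvalues (to 4 decimals) are -5.3629 (modulus 5.3629); 2.9028 (modulus 2.9028); 5.4601 (modulus 5.4601). The spectral radius is the largest modulus: r(A) ≈ 5.4601. (Cross-check: r(A) ≤ ||A||_2 ≈ 7.086; equality holds whenever A is normal, though it can also hold for some non-normal A.)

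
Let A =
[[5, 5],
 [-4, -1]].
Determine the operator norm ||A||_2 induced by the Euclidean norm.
||A||_2 = sqrt((67 + sqrt(3589))/2) ≈ 7.9658 (= sqrt(largest eigenvalue of A^T A))

||A||_2 = sigma_max(A) = sqrt(lambda_max(A^T A)). Form the symmetric matrix M = A^T A =
[[41, 29],
 [29, 26]].
Its characteristic polynomial (trace, determinant of M give the coefficients) is
  p(λ) = det(λ I - M) = λ^2 - 67λ + 225.
For λ^2 - 67λ + 225 the discriminant is 3589. It is nonnegative but not a perfect square, so the roots are real and irrational: λ = (67 ± sqrt(3589))/2 ≈ 63.4541, 3.5459.
So the eigenvalues of A^T A are ≈ 3.5459, 63.4541 (all ≥ 0, as they must be for A^T A). The largest is λ_max = (67 + sqrt(3589))/2 ≈ 63.4541, hence ||A||_2 = sqrt(λ_max) = sqrt((67 + sqrt(3589))/2) ≈ 7.9658.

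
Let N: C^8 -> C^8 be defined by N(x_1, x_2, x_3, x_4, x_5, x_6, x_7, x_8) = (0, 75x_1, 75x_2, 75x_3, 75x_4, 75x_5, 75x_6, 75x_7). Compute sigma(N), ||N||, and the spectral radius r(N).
sigma(N) = {0}; ||N|| = 75; r(N) = 0. (N is nilpotent with N^8 = 0.)

On C^8, N is a strictly lower-triangular matrix with 75 on the subdiagonal and zeros elsewhere, so its characteristic polynomial is lambda^8 and every eigenvalue is 0: sigma(N) = {0}. For the operator norm, N e_i = 75e_{i+1} for i = 1, ..., 7 and N e_8 = 0, so the singular values of N are 75 (with multiplicity 7) and 0; hence ||N|| = 75. The spectral radius r(N) = max|lambda| = 0. Note ||N|| > r(N) — characteristic of non-normal nilpotent operators. Indeed N^8 = 0.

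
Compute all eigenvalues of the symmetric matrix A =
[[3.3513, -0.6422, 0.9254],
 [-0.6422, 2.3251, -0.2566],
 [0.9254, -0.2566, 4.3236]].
sigma(A) ≈ {2, 3, 5}

A is real symmetric, so its spectrum consists of real eigenvalues. Expanding the characteristic polynomial of the displayed matrix gives
  det(λ I - A) = p(λ) = λ^3 + (-10)λ^2 + (31)λ + (-30).
Solving p(λ) = 0 yields eigenvalues ≈ 2, 3, 5. (A is shown rounded to 4 decimals, so these recover the underlying integer eigenvalues to within that precision.)
Verification: the trace of A = 10 equals the sum of eigenvalues 10, and det(A) ≈ 30.0000 matches the eigenvalue product 30.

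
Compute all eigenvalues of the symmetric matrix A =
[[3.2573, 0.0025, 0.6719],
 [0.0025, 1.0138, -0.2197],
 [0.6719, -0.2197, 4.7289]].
sigma(A) ≈ {1, 3, 5}

A is real symmetric, so its spectrum consists of real eigenvalues. Expanding the characteristic polynomial of the displayed matrix gives
  det(λ I - A) = p(λ) = λ^3 + (-9)λ^2 + (23)λ + (-15).
Solving p(λ) = 0 yields eigenvalues ≈ 1, 3, 5. (A is shown rounded to 4 decimals, so these recover the underlying integer eigenvalues to within that precision.)
Verification: the trace of A = 9 equals the sum of eigenvalues 9, and det(A) ≈ 15.0003 matches the eigenvalue product 15.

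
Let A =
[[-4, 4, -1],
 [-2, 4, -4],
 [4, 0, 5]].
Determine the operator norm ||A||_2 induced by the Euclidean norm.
||A||_2 ≈ 9.3935 (= sqrt(largest eigenvalue of A^T A))

||A||_2 = sigma_max(A) = sqrt(lambda_max(A^T A)). Form the symmetric matrix M = A^T A =
[[36, -24, 32],
 [-24, 32, -20],
 [32, -20, 42]].
Its characteristic polynomial (trace, sum of principal 2x2 minors, determinant of M give the coefficients) is
  p(λ) = det(λ I - M) = λ^3 - 110λ^2 + 2008λ - 7744.
No integer candidate from the rational root theorem (±divisors of 7744) is a root, so the roots are irrational. The cubic discriminant is Δ = 4343107840 > 0, so there are three distinct real roots. p(5) = -329 and p(6) = 560 have opposite signs, so a root lies in (5, 6); Newton's method refines it to λ ≈ 5.3462. p(16) = 320 and p(17) = -485 have opposite signs, so a root lies in (16, 17); Newton's method refines it to λ ≈ 16.4158. p(88) = -1408 and p(89) = 4627 have opposite signs, so a root lies in (88, 89); Newton's method refines it to λ ≈ 88.238. Check (Vieta): the three roots sum to 110, matching tr M = 110.
So the eigenvalues of A^T A are ≈ 5.3462, 16.4158, 88.238 (all ≥ 0, as they must be for A^T A). The largest is λ_max ≈ 88.238, hence ||A||_2 = sqrt(λ_max) ≈ 9.3935.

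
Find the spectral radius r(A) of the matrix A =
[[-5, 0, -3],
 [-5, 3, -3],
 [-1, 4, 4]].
r(A) ≈ 4.5058

The eigenvalues of A are the roots of its characteristic polynomial. With M = A (coefficients from the trace, the sum of principal 2x2 minors, and det A):
  p(λ) = det(λ I - M) = λ^3 - 2λ^2 - 14λ + 69.
No integer candidate from the rational root theorem (±divisors of 69) is a root, so the roots are irrational. The cubic discriminant is Δ = -79803 < 0, so there is one real root and a complex-conjugate pair. p(-5) = -36 and p(-4) = 29 have opposite signs, so a root lies in (-5, -4); Newton's method refines it to λ ≈ -4.5058. Dividing out (λ - (-4.5058)) leaves approximately λ^2 - 6.5058λ + 15.3137. For λ^2 - 6.5058λ + 15.3137 the discriminant is -18.9294. It is negative, so the remaining roots are the complex-conjugate pair λ ≈ 3.2529 ± 2.1754i. Their product equals the constant term, so |λ|^2 ≈ 15.3137 and |λ| ≈ 3.9133.
Thus the eigenvalues (to 4 decimals) are -4.5058 (modulus 4.5058); 3.2529 ± 2.1754i (modulus 3.9133). The spectral radius is the largest modulus: r(A) ≈ 4.5058. (Cross-check: r(A) ≤ ||A||_2 ≈ 8.5332; equality holds whenever A is normal, though it can also hold for some non-normal A.)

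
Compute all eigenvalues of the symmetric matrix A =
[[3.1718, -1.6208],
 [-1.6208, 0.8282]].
sigma(A) ≈ {0, 4}

A is real symmetric, so its spectrum consists of real eigenvalues. Expanding the characteristic polynomial of the displayed matrix gives
  det(λ I - A) = p(λ) = λ^2 + (-4)λ + (0).
Solving p(λ) = 0 yields eigenvalues ≈ 0, 4. (A is shown rounded to 4 decimals, so these recover the underlying integer eigenvalues to within that precision.)
Verification: the trace of A = 4 equals the sum of eigenvalues 4, and det(A) ≈ -0.0001 matches the eigenvalue product 0.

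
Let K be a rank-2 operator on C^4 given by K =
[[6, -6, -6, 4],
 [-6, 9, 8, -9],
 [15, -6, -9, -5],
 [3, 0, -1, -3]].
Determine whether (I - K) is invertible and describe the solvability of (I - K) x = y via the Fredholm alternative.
(I - K) is invertible (det(I - K) = -16 ≠ 0), so for every y in C^4 the equation (I - K) x = y has a unique solution.

K has rank 2 and factors as K = U V^T = u1 v1^T + u2 v2^T with u1 = (0, 1, 3, 1), v1 = (3, 0, -1, -3), u2 = (2, -3, 2, 0), v2 = (3, -3, -3, 2) (multiplying out reproduces the displayed K). The nonzero eigenvalues of U V^T coincide with those of the 2 x 2 matrix G = V^T U = [[v1·u1, v1·u2], [v2·u1, v2·u2]] = [[-6, 4], [-10, 9]], and by the Sylvester determinant identity det(I_4 - U V^T) = det(I_2 - V^T U) = det([[7, -4], [10, -8]]) = (7)(-8) - (-4)(10) = -16. (Direct check: I - K =
[[-5, 6, 6, -4],
 [6, -8, -8, 9],
 [-15, 6, 10, 5],
 [-3, 0, 1, 4]]
has determinant -16.) The finite-dimensional Fredholm alternative says: either (I - K) is invertible, or ker(I - K) ≠ {0} and then range(I - K) = ker((I - K)^*)^⊥, with dim ker(I - K) = dim ker((I - K)^*). Since det(I - K) ≠ 0, 1 is not an eigenvalue of K and ker(I - K) = {0}, so we are in the first case: for every y there is a unique x = (I - K)^(-1) y. (Explicitly, by the Woodbury identity, (I - U V^T)^(-1) = I + U (I_2 - G)^(-1) V^T.)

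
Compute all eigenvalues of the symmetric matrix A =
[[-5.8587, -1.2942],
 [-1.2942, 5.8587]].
sigma(A) ≈ {-6, 6}

A is real symmetric, so its spectrum consists of real eigenvalues. Expanding the characteristic polynomial of the displayed matrix gives
  det(λ I - A) = p(λ) = λ^2 + (0)λ + (-36).
Solving p(λ) = 0 yields eigenvalues ≈ -6, 6. (A is shown rounded to 4 decimals, so these recover the underlying integer eigenvalues to within that precision.)
Verification: the trace of A = 0 equals the sum of eigenvalues 0, and det(A) ≈ -35.9993 matches the eigenvalue product -36.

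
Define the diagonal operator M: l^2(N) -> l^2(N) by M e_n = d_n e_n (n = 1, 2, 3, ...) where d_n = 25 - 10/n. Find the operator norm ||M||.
||M|| = 25

For a diagonal operator on l^2 with entries d_n, ||M|| = sup_n |d_n|. Here d_1 = 15, d_2 = 20, ..., and d_n = 25 - 10/n increases monotonically toward 25. All terms lie in [15, 25), so |d_n| = d_n and the supremum is the limit 25, which is not attained by any individual d_n. Hence ||M|| = 25.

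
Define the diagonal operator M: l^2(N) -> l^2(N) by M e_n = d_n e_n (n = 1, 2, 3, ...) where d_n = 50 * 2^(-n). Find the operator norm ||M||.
||M|| = 25 (attained at n = 1)

For M diagonal, ||M|| = sup_n |d_n|. The sequence d_n = 50 * 2^(-n) is positive and strictly decreasing (ratio 2^(-1) < 1), so the supremum is d_1 = 50/2 = 25. Hence ||M|| = 25.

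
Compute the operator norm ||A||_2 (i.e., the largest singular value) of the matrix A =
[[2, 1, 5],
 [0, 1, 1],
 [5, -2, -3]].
||A||_2 ≈ 6.586 (= sqrt(largest eigenvalue of A^T A))

||A||_2 = sigma_max(A) = sqrt(lambda_max(A^T A)). Form the symmetric matrix M = A^T A =
[[29, -8, -5],
 [-8, 6, 12],
 [-5, 12, 35]].
Its characteristic polynomial (trace, sum of principal 2x2 minors, determinant of M give the coefficients) is
  p(λ) = det(λ I - M) = λ^3 - 70λ^2 + 1166λ - 484.
No integer candidate from the rational root theorem (±divisors of 484) is a root, so the roots are irrational. The cubic discriminant is Δ = 361555744 > 0, so there are three distinct real roots. p(0) = -484 and p(1) = 613 have opposite signs, so a root lies in (0, 1); Newton's method refines it to λ ≈ 0.4259. p(26) = 88 and p(27) = -349 have opposite signs, so a root lies in (26, 27); Newton's method refines it to λ ≈ 26.198. p(43) = -269 and p(44) = 484 have opposite signs, so a root lies in (43, 44); Newton's method refines it to λ ≈ 43.3761. Check (Vieta): the three roots sum to 70, matching tr M = 70.
So the eigenvalues of A^T A are ≈ 0.4259, 26.198, 43.3761 (all ≥ 0, as they must be for A^T A). The largest is λ_max ≈ 43.3761, hence ||A||_2 = sqrt(λ_max) ≈ 6.586.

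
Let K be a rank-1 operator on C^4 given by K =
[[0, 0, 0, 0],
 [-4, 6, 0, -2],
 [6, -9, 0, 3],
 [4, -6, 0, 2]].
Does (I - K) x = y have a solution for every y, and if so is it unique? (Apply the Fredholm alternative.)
(I - K) is invertible (det(I - K) = -7 ≠ 0), so for every y in C^4 the equation (I - K) x = y has a unique solution.

K has rank 1, so it is an outer product K = u v^T: every row of K is a multiple of one row vector. Reading off the entries, u = (0, 2, -3, -2) and v = (-2, 3, 0, -1) (row i of K equals u_i·v^T). A rank-one matrix u v^T satisfies K u = u (v·u) and kills the (3)-dimensional subspace v^⊥, so its characteristic polynomial is lambda^3 (lambda - v·u) with v·u = tr K = 8. Hence the eigenvalues of I - K are 1 (multiplicity 3) and 1 - (8) = -7, so det(I - K) = -7. (Direct check: I - K =
[[1, 0, 0, 0],
 [4, -5, 0, 2],
 [-6, 9, 1, -3],
 [-4, 6, 0, -1]]
has determinant -7.) The finite-dimensional Fredholm alternative says: either (I - K) is invertible, or ker(I - K) ≠ {0} and then range(I - K) = ker((I - K)^*)^⊥, with dim ker(I - K) = dim ker((I - K)^*). Since det(I - K) ≠ 0, 1 is not an eigenvalue of K and ker(I - K) = {0}, so we are in the first case: for every y there is a unique x = (I - K)^(-1) y. Explicitly, by the Sherman–Morrison formula, (I - u v^T)^(-1) = I + u v^T/(1 - v·u), i.e. (I - K)^(-1) = I + K/(-7).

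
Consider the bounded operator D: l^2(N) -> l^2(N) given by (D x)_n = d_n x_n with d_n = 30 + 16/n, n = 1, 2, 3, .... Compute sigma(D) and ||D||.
sigma(D) = {30 + 16/n : n ≥ 1} ∪ {30}; ||D|| = 46

A bounded diagonal operator on l^2 with diagonal entries d_n has spectrum equal to the closure of {d_n : n ≥ 1}: every d_n is an eigenvalue (with eigenvector e_n), so {d_n} ⊂ sigma(D); the spectrum is closed, so its closure is too; and for lambda not in the closure, (D - lambda I) has bounded inverse (the diagonal entries 1/(d_n - lambda) are bounded). For our sequence d_n = 30 + 16/n, n = 1, 2, 3, ...:
  - {d_n} = {30 + 16/n : n ≥ 1}; the only limit point is 30
  - closure = {30 + 16/n : n ≥ 1} ∪ {30}
For the norm: a diagonal operator has ||D|| = sup_n |d_n|. Here d_n = 30 + 16/n is positive and decreasing, so sup_n |d_n| = d_1 = 30 + 16 = 46. So ||D|| = 46.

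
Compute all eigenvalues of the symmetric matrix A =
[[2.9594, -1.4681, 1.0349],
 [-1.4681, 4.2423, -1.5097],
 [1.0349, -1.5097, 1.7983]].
sigma(A) ≈ {1, 2, 6}

A is real symmetric, so its spectrum consists of real eigenvalues. Expanding the characteristic polynomial of the displayed matrix gives
  det(λ I - A) = p(λ) = λ^3 + (-9)λ^2 + (20)λ + (-12).
Solving p(λ) = 0 yields eigenvalues ≈ 1, 2, 6. (A is shown rounded to 4 decimals, so these recover the underlying integer eigenvalues to within that precision.)
Verification: the trace of A = 9 equals the sum of eigenvalues 9, and det(A) ≈ 12.0000 matches the eigenvalue product 12.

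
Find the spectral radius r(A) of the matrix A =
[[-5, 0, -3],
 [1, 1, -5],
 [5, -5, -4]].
r(A) ≈ 6.7794

The eigenvalues of A are the roots of its characteristic polynomial. With M = A (coefficients from the trace, the sum of principal 2x2 minors, and det A):
  p(λ) = det(λ I - M) = λ^3 + 8λ^2 + λ - 175.
No integer candidate from the rational root theorem (±divisors of 175) is a root, so the roots are irrational. The cubic discriminant is Δ = -493615 < 0, so there is one real root and a complex-conjugate pair. p(3) = -73 and p(4) = 21 have opposite signs, so a root lies in (3, 4); Newton's method refines it to λ ≈ 3.8077. Dividing out (λ - (3.8077)) leaves approximately λ^2 + 11.8077λ + 45.9598. For λ^2 + 11.8077λ + 45.9598 the discriminant is -44.418. It is negative, so the remaining roots are the complex-conjugate pair λ ≈ -5.9038 ± 3.3323i. Their product equals the constant term, so |λ|^2 ≈ 45.9598 and |λ| ≈ 6.7794.
Thus the eigenvalues (to 4 decimals) are 3.8077 (modulus 3.8077); -5.9038 ± 3.3323i (modulus 6.7794). The spectral radius is the largest modulus: r(A) ≈ 6.7794. (Cross-check: r(A) ≤ ||A||_2 ≈ 8.7253; equality holds whenever A is normal, though it can also hold for some non-normal A.)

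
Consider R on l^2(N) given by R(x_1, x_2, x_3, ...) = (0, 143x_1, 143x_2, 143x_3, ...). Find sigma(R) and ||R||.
sigma(R) = closed disk {z in C : |z| ≤ 143}; ||R|| = 143

Note R = 143·U where U is the unit right shift (U x)_k = x_{k-1} (with x_0 := 0); so ||R|| = 143||U|| and sigma(R) = 143·sigma(U). ||R x||^2 = sum_{k≥1} |143x_k|^2 = 20449||x||^2, so ||R|| = 143 and sigma(R) ⊂ {|z| ≤ 143}. For any |lambda| < 143, the equation (R - lambda I) x = 0 forces x_1 = 0, then 143x_k = lambda x_{k+1} ⇒ x = 0, so R has no eigenvalues. But (R - lambda I) is not surjective for |lambda| < 143: solving (R - lambda I) x = e_1 would require x_n proportional to (lambda/143)^(-n), which is not in l^2. So every |lambda| < 143 lies in the residual spectrum. The boundary |lambda| = 143 is in the approximate point spectrum (the spectrum is closed). Hence sigma(R) is the closed disk of radius 143.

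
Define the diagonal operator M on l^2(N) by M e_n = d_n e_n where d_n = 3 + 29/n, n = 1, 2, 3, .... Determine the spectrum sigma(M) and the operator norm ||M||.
sigma(M) = {3 + 29/n : n ≥ 1} ∪ {3}; ||M|| = 32

A bounded diagonal operator on l^2 with diagonal entries d_n has spectrum equal to the closure of {d_n : n ≥ 1}: every d_n is an eigenvalue (with eigenvector e_n), so {d_n} ⊂ sigma(M); the spectrum is closed, so its closure is too; and for lambda not in the closure, (M - lambda I) has bounded inverse (the diagonal entries 1/(d_n - lambda) are bounded). For our sequence d_n = 3 + 29/n, n = 1, 2, 3, ...:
  - {d_n} = {3 + 29/n : n ≥ 1}; the only limit point is 3
  - closure = {3 + 29/n : n ≥ 1} ∪ {3}
For the norm: a diagonal operator has ||M|| = sup_n |d_n|. Here d_n = 3 + 29/n is positive and decreasing, so sup_n |d_n| = d_1 = 3 + 29 = 32. So ||M|| = 32.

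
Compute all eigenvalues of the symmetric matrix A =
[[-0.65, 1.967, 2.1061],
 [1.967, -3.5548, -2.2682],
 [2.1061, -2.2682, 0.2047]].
sigma(A) ≈ {-6, 0, 2}

A is real symmetric, so its spectrum consists of real eigenvalues. Expanding the characteristic polynomial of the displayed matrix gives
  det(λ I - A) = p(λ) = λ^3 + (4)λ^2 + (-12)λ + (0).
Solving p(λ) = 0 yields eigenvalues ≈ -6, 0, 2. (A is shown rounded to 4 decimals, so these recover the underlying integer eigenvalues to within that precision.)
Verification: the trace of A = -4 equals the sum of eigenvalues -4, and det(A) ≈ -0.0000 matches the eigenvalue product 0.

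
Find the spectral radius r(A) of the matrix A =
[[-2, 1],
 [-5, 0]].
r(A) = sqrt(5) ≈ 2.2361

The eigenvalues of A are the roots of its characteristic polynomial. With M = A (coefficients from the trace and determinant):
  p(λ) = det(λ I - M) = λ^2 + 2λ + 5.
For λ^2 + 2λ + 5 the discriminant is -16. It is negative, so the roots are the complex-conjugate pair λ = -1 ± (sqrt(16)/2) i ≈ -1 ± 2i. For a conjugate pair the product of the roots equals the constant term, so |λ|^2 = 5 and |λ| = sqrt(5) ≈ 2.2361.
Thus the eigenvalues (to 4 decimals) are -1 ± 2i (modulus 2.2361). The spectral radius is the largest modulus: r(A) = sqrt(5) ≈ 2.2361. (Cross-check: r(A) ≤ ||A||_2 ≈ 5.3983; equality holds whenever A is normal, though it can also hold for some non-normal A.)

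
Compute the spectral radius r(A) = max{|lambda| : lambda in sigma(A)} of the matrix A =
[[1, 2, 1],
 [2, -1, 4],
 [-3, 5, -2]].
r(A) ≈ 6.2283

The eigenvalues of A are the roots of its characteristic polynomial. With M = A (coefficients from the trace, the sum of principal 2x2 minors, and det A):
  p(λ) = det(λ I - M) = λ^3 + 2λ^2 - 22λ + 27.
No integer candidate from the rational root theorem (±divisors of 27) is a root, so the roots are irrational. The cubic discriminant is Δ = 2597 > 0, so there are three distinct real roots. p(-7) = -64 and p(-6) = 15 have opposite signs, so a root lies in (-7, -6); Newton's method refines it to λ ≈ -6.2283. p(1) = 8 and p(2) = -1 have opposite signs, so a root lies in (1, 2); Newton's method refines it to λ ≈ 1.7473. p(2) = -1 and p(3) = 6 have opposite signs, so a root lies in (2, 3); Newton's method refines it to λ ≈ 2.481. Check (Vieta): the three roots sum to -2, matching tr M = -2.
Thus the eigenvalues (to 4 decimals) are -6.2283 (modulus 6.2283); 1.7473 (modulus 1.7473); 2.481 (modulus 2.481). The spectral radius is the largest modulus: r(A) ≈ 6.2283. (Cross-check: r(A) ≤ ||A||_2 ≈ 7.0999; equality holds whenever A is normal, though it can also hold for some non-normal A.)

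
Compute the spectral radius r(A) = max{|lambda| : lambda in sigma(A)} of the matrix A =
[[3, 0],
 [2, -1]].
r(A) = 3

The eigenvalues of A are the roots of its characteristic polynomial. With M = A (coefficients from the trace and determinant):
  p(λ) = det(λ I - M) = λ^2 - 2λ - 3.
For λ^2 - 2λ - 3 the discriminant is 16. It is a perfect square (4^2), so the roots are rational: λ = (2 ± 4)/2 = 3, -1.
Thus the eigenvalues (to 4 decimals) are 3 (modulus 3); -1 (modulus 1). The spectral radius is the largest modulus: r(A) = 3. (Cross-check: r(A) ≤ ||A||_2 ≈ 3.6503; equality holds whenever A is normal, though it can also hold for some non-normal A.)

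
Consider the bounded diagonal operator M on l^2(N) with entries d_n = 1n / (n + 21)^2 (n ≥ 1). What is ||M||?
||M|| = 1/84 (attained at n = 21)

For M diagonal, ||M|| = sup_n |d_n|. Treat f(x) = 1x / (x + 21)^2 for real x > 0. By the quotient rule, f'(x) = 1(21 - x)/(x + 21)^3, which is positive for x < 21 and negative for x > 21. So f has a unique maximum at x = 21, and since 21 is a positive integer, the supremum over n ≥ 1 is attained at n = 21: d_21 = 1·21/(21 + 21)^2 = 1·21/1764 = 1/84. Hence ||M|| = 1/84.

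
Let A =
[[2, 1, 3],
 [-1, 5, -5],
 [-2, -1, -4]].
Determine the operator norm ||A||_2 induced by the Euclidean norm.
||A||_2 ≈ 8.0761 (= sqrt(largest eigenvalue of A^T A))

||A||_2 = sigma_max(A) = sqrt(lambda_max(A^T A)). Form the symmetric matrix M = A^T A =
[[9, -1, 19],
 [-1, 27, -18],
 [19, -18, 50]].
Its characteristic polynomial (trace, sum of principal 2x2 minors, determinant of M give the coefficients) is
  p(λ) = det(λ I - M) = λ^3 - 86λ^2 + 1357λ - 121.
No integer candidate from the rational root theorem (±divisors of 121) is a root, so the roots are irrational. The cubic discriminant is Δ = 3569902177 > 0, so there are three distinct real roots. p(0) = -121 and p(1) = 1151 have opposite signs, so a root lies in (0, 1); Newton's method refines it to λ ≈ 0.0897. p(20) = 619 and p(21) = -289 have opposite signs, so a root lies in (20, 21); Newton's method refines it to λ ≈ 20.6875. p(65) = -641 and p(66) = 2321 have opposite signs, so a root lies in (65, 66); Newton's method refines it to λ ≈ 65.2229. Check (Vieta): the three roots sum to 86, matching tr M = 86.
So the eigenvalues of A^T A are ≈ 0.0897, 20.6875, 65.2229 (all ≥ 0, as they must be for A^T A). The largest is λ_max ≈ 65.2229, hence ||A||_2 = sqrt(λ_max) ≈ 8.0761.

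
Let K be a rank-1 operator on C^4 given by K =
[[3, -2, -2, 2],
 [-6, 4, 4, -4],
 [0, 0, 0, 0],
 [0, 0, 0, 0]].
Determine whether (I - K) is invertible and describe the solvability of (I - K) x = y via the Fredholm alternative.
(I - K) is invertible (det(I - K) = -6 ≠ 0), so for every y in C^4 the equation (I - K) x = y has a unique solution.

K has rank 1, so it is an outer product K = u v^T: every row of K is a multiple of one row vector. Reading off the entries, u = (1, -2, 0, 0) and v = (3, -2, -2, 2) (row i of K equals u_i·v^T). A rank-one matrix u v^T satisfies K u = u (v·u) and kills the (3)-dimensional subspace v^⊥, so its characteristic polynomial is lambda^3 (lambda - v·u) with v·u = tr K = 7. Hence the eigenvalues of I - K are 1 (multiplicity 3) and 1 - (7) = -6, so det(I - K) = -6. (Direct check: I - K =
[[-2, 2, 2, -2],
 [6, -3, -4, 4],
 [0, 0, 1, 0],
 [0, 0, 0, 1]]
has determinant -6.) The finite-dimensional Fredholm alternative says: either (I - K) is invertible, or ker(I - K) ≠ {0} and then range(I - K) = ker((I - K)^*)^⊥, with dim ker(I - K) = dim ker((I - K)^*). Since det(I - K) ≠ 0, 1 is not an eigenvalue of K and ker(I - K) = {0}, so we are in the first case: for every y there is a unique x = (I - K)^(-1) y. Explicitly, by the Sherman–Morrison formula, (I - u v^T)^(-1) = I + u v^T/(1 - v·u), i.e. (I - K)^(-1) = I + K/(-6).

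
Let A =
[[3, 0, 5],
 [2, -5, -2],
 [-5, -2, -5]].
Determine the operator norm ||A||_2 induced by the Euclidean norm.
||A||_2 ≈ 9.3386 (= sqrt(largest eigenvalue of A^T A))

||A||_2 = sigma_max(A) = sqrt(lambda_max(A^T A)). Form the symmetric matrix M = A^T A =
[[38, 0, 36],
 [0, 29, 20],
 [36, 20, 54]].
Its characteristic polynomial (trace, sum of principal 2x2 minors, determinant of M give the coefficients) is
  p(λ) = det(λ I - M) = λ^3 - 121λ^2 + 3024λ - 6724.
No integer candidate from the rational root theorem (±divisors of 6724) is a root, so the roots are irrational. The cubic discriminant is Δ = 18690405440 > 0, so there are three distinct real roots. p(2) = -1152 and p(3) = 1286 have opposite signs, so a root lies in (2, 3); Newton's method refines it to λ ≈ 2.4609. p(31) = 530 and p(32) = -1092 have opposite signs, so a root lies in (31, 32); Newton's method refines it to λ ≈ 31.3304. p(87) = -982 and p(88) = 3836 have opposite signs, so a root lies in (87, 88); Newton's method refines it to λ ≈ 87.2087. Check (Vieta): the three roots sum to 121, matching tr M = 121.
So the eigenvalues of A^T A are ≈ 2.4609, 31.3304, 87.2087 (all ≥ 0, as they must be for A^T A). The largest is λ_max ≈ 87.2087, hence ||A||_2 = sqrt(λ_max) ≈ 9.3386.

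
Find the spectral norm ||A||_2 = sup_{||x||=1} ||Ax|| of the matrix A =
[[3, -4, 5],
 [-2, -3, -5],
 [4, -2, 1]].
||A||_2 ≈ 8.6699 (= sqrt(largest eigenvalue of A^T A))

||A||_2 = sigma_max(A) = sqrt(lambda_max(A^T A)). Form the symmetric matrix M = A^T A =
[[29, -14, 29],
 [-14, 29, -7],
 [29, -7, 51]].
Its characteristic polynomial (trace, sum of principal 2x2 minors, determinant of M give the coefficients) is
  p(λ) = det(λ I - M) = λ^3 - 109λ^2 + 2713λ - 12769.
No integer candidate from the rational root theorem (±divisors of 12769) is a root, so the roots are irrational. The cubic discriminant is Δ = 4994826464 > 0, so there are three distinct real roots. p(6) = -199 and p(7) = 1224 have opposite signs, so a root lies in (6, 7); Newton's method refines it to λ ≈ 6.1326. p(27) = 704 and p(28) = -309 have opposite signs, so a root lies in (27, 28); Newton's method refines it to λ ≈ 27.7004. p(75) = -544 and p(76) = 2811 have opposite signs, so a root lies in (75, 76); Newton's method refines it to λ ≈ 75.167. Check (Vieta): the three roots sum to 109, matching tr M = 109.
So the eigenvalues of A^T A are ≈ 6.1326, 27.7004, 75.167 (all ≥ 0, as they must be for A^T A). The largest is λ_max ≈ 75.167, hence ||A||_2 = sqrt(λ_max) ≈ 8.6699.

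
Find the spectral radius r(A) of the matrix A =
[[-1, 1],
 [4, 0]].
r(A) = (1 + sqrt(17))/2 ≈ 2.5616

The eigenvalues of A are the roots of its characteristic polynomial. With M = A (coefficients from the trace and determinant):
  p(λ) = det(λ I - M) = λ^2 + λ - 4.
For λ^2 + λ - 4 the discriminant is 17. It is nonnegative but not a perfect square, so the roots are real and irrational: λ = (-1 ± sqrt(17))/2 ≈ 1.5616, -2.5616.
Thus the eigenvalues (to 4 decimals) are 1.5616 (modulus 1.5616); -2.5616 (modulus 2.5616). The spectral radius is the largest modulus: r(A) = (1 + sqrt(17))/2 ≈ 2.5616. (Cross-check: r(A) ≤ ||A||_2 ≈ 4.1306; equality holds whenever A is normal, though it can also hold for some non-normal A.)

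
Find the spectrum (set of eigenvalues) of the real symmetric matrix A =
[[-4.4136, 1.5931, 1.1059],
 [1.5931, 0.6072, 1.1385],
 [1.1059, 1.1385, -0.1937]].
sigma(A) ≈ {-5, -1, 2}

A is real symmetric, so its spectrum consists of real eigenvalues. Expanding the characteristic polynomial of the displayed matrix gives
  det(λ I - A) = p(λ) = λ^3 + (4)λ^2 + (-7)λ + (-10).
Solving p(λ) = 0 yields eigenvalues ≈ -5, -1, 2. (A is shown rounded to 4 decimals, so these recover the underlying integer eigenvalues to within that precision.)
Verification: the trace of A = -4 equals the sum of eigenvalues -4, and det(A) ≈ 10.0006 matches the eigenvalue product 10.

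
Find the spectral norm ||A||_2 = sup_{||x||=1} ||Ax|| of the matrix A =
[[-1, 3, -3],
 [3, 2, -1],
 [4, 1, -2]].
||A||_2 ≈ 6.093 (= sqrt(largest eigenvalue of A^T A))

||A||_2 = sigma_max(A) = sqrt(lambda_max(A^T A)). Form the symmetric matrix M = A^T A =
[[26, 7, -8],
 [7, 14, -13],
 [-8, -13, 14]].
Its characteristic polynomial (trace, sum of principal 2x2 minors, determinant of M give the coefficients) is
  p(λ) = det(λ I - M) = λ^3 - 54λ^2 + 642λ - 576.
No integer candidate from the rational root theorem (±divisors of 576) is a root, so the roots are irrational. The cubic discriminant is Δ = 131115888 > 0, so there are three distinct real roots. p(0) = -576 and p(1) = 13 have opposite signs, so a root lies in (0, 1); Newton's method refines it to λ ≈ 0.9758. p(15) = 279 and p(16) = -32 have opposite signs, so a root lies in (15, 16); Newton's method refines it to λ ≈ 15.8992. p(37) = -95 and p(38) = 716 have opposite signs, so a root lies in (37, 38); Newton's method refines it to λ ≈ 37.125. Check (Vieta): the three roots sum to 54, matching tr M = 54.
So the eigenvalues of A^T A are ≈ 0.9758, 15.8992, 37.125 (all ≥ 0, as they must be for A^T A). The largest is λ_max ≈ 37.125, hence ||A||_2 = sqrt(λ_max) ≈ 6.093.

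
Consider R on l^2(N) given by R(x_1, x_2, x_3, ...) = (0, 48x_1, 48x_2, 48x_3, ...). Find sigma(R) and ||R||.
sigma(R) = closed disk {z in C : |z| ≤ 48}; ||R|| = 48

Note R = 48·U where U is the unit right shift (U x)_k = x_{k-1} (with x_0 := 0); so ||R|| = 48||U|| and sigma(R) = 48·sigma(U). ||R x||^2 = sum_{k≥1} |48x_k|^2 = 2304||x||^2, so ||R|| = 48 and sigma(R) ⊂ {|z| ≤ 48}. For any |lambda| < 48, the equation (R - lambda I) x = 0 forces x_1 = 0, then 48x_k = lambda x_{k+1} ⇒ x = 0, so R has no eigenvalues. But (R - lambda I) is not surjective for |lambda| < 48: solving (R - lambda I) x = e_1 would require x_n proportional to (lambda/48)^(-n), which is not in l^2. So every |lambda| < 48 lies in the residual spectrum. The boundary |lambda| = 48 is in the approximate point spectrum (the spectrum is closed). Hence sigma(R) is the closed disk of radius 48.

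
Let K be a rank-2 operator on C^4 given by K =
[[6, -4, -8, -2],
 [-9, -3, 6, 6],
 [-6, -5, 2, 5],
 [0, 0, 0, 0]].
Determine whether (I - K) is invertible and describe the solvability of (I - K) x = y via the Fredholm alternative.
(I - K) is invertible (det(I - K) = -70 ≠ 0), so for every y in C^4 the equation (I - K) x = y has a unique solution.

K has rank 2 and factors as K = U V^T = u1 v1^T + u2 v2^T with u1 = (2, -3, -2, 0), v1 = (3, 1, -2, -2), u2 = (-2, 0, -1, 0), v2 = (0, 3, 2, -1) (multiplying out reproduces the displayed K). The nonzero eigenvalues of U V^T coincide with those of the 2 x 2 matrix G = V^T U = [[v1·u1, v1·u2], [v2·u1, v2·u2]] = [[7, -4], [-13, -2]], and by the Sylvester determinant identity det(I_4 - U V^T) = det(I_2 - V^T U) = det([[-6, 4], [13, 3]]) = (-6)(3) - (4)(13) = -70. (Direct check: I - K =
[[-5, 4, 8, 2],
 [9, 4, -6, -6],
 [6, 5, -1, -5],
 [0, 0, 0, 1]]
has determinant -70.) The finite-dimensional Fredholm alternative says: either (I - K) is invertible, or ker(I - K) ≠ {0} and then range(I - K) = ker((I - K)^*)^⊥, with dim ker(I - K) = dim ker((I - K)^*). Since det(I - K) ≠ 0, 1 is not an eigenvalue of K and ker(I - K) = {0}, so we are in the first case: for every y there is a unique x = (I - K)^(-1) y. (Explicitly, by the Woodbury identity, (I - U V^T)^(-1) = I + U (I_2 - G)^(-1) V^T.)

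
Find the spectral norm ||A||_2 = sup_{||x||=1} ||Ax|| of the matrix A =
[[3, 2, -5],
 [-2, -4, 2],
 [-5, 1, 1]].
||A||_2 ≈ 8.1009 (= sqrt(largest eigenvalue of A^T A))

||A||_2 = sigma_max(A) = sqrt(lambda_max(A^T A)). Form the symmetric matrix M = A^T A =
[[38, 9, -24],
 [9, 21, -17],
 [-24, -17, 30]].
Its characteristic polynomial (trace, sum of principal 2x2 minors, determinant of M give the coefficients) is
  p(λ) = det(λ I - M) = λ^3 - 89λ^2 + 1622λ - 5776.
No integer candidate from the rational root theorem (±divisors of 5776) is a root, so the roots are irrational. The cubic discriminant is Δ = 1590286788 > 0, so there are three distinct real roots. p(4) = -648 and p(5) = 234 have opposite signs, so a root lies in (4, 5); Newton's method refines it to λ ≈ 4.7174. p(18) = 416 and p(19) = -228 have opposite signs, so a root lies in (18, 19); Newton's method refines it to λ ≈ 18.6576. p(65) = -1746 and p(66) = 1088 have opposite signs, so a root lies in (65, 66); Newton's method refines it to λ ≈ 65.625. Check (Vieta): the three roots sum to 89, matching tr M = 89.
So the eigenvalues of A^T A are ≈ 4.7174, 18.6576, 65.625 (all ≥ 0, as they must be for A^T A). The largest is λ_max ≈ 65.625, hence ||A||_2 = sqrt(λ_max) ≈ 8.1009.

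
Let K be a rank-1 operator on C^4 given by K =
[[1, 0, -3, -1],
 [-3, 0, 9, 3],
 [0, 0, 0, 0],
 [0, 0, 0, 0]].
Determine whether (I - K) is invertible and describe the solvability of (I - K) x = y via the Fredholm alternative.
(I - K) is singular (det(I - K) = 0, i.e. 1 ∈ sigma(K)). (I - K) x = y is solvable iff y ⊥ ker((I - K)^*) = span{(1, 0, -3, -1)}, i.e. iff y_1 - 3y_3 - y_4 = 0. When solvable, the solutions are x = y + c·(1, -3, 0, 0), c arbitrary (ker(I - K) = span{(1, -3, 0, 0)}, dimension 1).

K has rank 1, so it is an outer product K = u v^T: every row of K is a multiple of one row vector. Reading off the entries, u = (1, -3, 0, 0) and v = (1, 0, -3, -1) (row i of K equals u_i·v^T). A rank-one matrix u v^T satisfies K u = u (v·u) and kills the (3)-dimensional subspace v^⊥, so its characteristic polynomial is lambda^3 (lambda - v·u) with v·u = tr K = 1. Hence the eigenvalues of I - K are 1 (multiplicity 3) and 1 - (1) = 0, so det(I - K) = 0. (Direct check: I - K =
[[0, 0, 3, 1],
 [3, 1, -9, -3],
 [0, 0, 1, 0],
 [0, 0, 0, 1]]
has determinant 0.) So 1 is an eigenvalue of K and (I - K) is not invertible. The finite-dimensional Fredholm alternative says: either (I - K) is invertible, or ker(I - K) ≠ {0} and then range(I - K) = ker((I - K)^*)^⊥, with dim ker(I - K) = dim ker((I - K)^*). We are in the second case, so we need both kernels. Kernel of I - K: (I - K) u = u - u (v·u) = u - u = 0, so ker(I - K) = span{u} = span{(1, -3, 0, 0)} (it is exactly 1-dimensional because rank(I - K) = 3). Kernel of the adjoint: K is real, so (I - K)^* = I - K^T = I - v u^T, and (I - v u^T) v = v - v (u·v) = 0; hence ker((I - K)^*) = span{v} = span{(1, 0, -3, -1)}. Therefore (I - K) x = y is solvable iff <y, v> = 0, i.e. iff y_1 - 3y_3 - y_4 = 0. When this holds, K y = u (v·y) = 0, so (I - K) y = y and x = y is a particular solution; the full solution set is the line x = y + c·u = y + c·(1, -3, 0, 0), c ∈ C.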